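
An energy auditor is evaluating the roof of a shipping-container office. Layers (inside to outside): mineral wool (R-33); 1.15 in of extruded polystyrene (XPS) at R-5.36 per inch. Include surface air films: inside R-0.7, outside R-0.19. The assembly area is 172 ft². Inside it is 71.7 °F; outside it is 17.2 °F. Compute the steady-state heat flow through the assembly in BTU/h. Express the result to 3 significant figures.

234 BTU/h

1.15 × 5.36 = 6.164
R_total = 0.7 + 33 + 6.164 + 0.19 = 40.05 ft²·°F·h/BTU
Q = A·ΔT/R = 172 × (71.7 − 17.2) / 40.05 = 234 BTU/h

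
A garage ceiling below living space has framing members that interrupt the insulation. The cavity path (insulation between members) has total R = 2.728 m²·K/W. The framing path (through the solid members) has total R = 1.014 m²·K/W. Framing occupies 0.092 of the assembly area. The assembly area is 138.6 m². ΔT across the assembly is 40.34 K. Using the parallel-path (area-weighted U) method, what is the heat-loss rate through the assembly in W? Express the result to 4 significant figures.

2368 W

U_eff = 0.908/2.728 + 0.092/1.014 = 0.33284 + 0.09073 = 0.42357
R_eff = 1/U_eff = 2.3609 m²·K/W
Q = 138.6 × 40.34 / 2.3609 = 2368.3 W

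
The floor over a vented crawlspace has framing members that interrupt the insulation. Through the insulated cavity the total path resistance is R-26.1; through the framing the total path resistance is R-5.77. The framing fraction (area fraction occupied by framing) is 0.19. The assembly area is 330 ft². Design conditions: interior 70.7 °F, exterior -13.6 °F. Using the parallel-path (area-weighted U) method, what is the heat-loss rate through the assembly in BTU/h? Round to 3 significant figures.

1780 BTU/h

U_eff = 0.81/26.1 + 0.19/5.77 = 0.03103 + 0.03293 = 0.06396
R_eff = 1/U_eff = 15.63 ft²·°F·h/BTU
Q = 330 × (70.7 − (-13.6)) / 15.63 = 1779 BTU/h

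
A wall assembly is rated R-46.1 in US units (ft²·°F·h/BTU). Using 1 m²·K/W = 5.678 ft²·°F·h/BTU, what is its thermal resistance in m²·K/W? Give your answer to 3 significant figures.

8.12 m²·K/W

R_SI = 46.1/5.678 = 8.119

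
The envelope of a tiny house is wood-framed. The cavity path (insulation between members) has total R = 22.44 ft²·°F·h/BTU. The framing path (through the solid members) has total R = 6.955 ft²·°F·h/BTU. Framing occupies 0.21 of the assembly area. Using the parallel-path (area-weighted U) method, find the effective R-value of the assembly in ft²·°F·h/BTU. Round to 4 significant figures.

U_eff = 0.79/22.44 + 0.21/6.955 = 0.035205 + 0.030194 = 0.065399
R_eff = 1/U_eff = 15.291 ft²·°F·h/BTU

15.29 ft²·°F·h/BTU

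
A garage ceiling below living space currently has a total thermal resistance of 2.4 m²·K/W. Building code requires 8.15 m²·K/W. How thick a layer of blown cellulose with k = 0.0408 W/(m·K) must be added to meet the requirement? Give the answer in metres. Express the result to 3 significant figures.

0.235 m

ΔR = 8.15 − 2.4 = 5.75 m²·K/W
L = ΔR × k = 5.75 × 0.0408 = 0.2346 m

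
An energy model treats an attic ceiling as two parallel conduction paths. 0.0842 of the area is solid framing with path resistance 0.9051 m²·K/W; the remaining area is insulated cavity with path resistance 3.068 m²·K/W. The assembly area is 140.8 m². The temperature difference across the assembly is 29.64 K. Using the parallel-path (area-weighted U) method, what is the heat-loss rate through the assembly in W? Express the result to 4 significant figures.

U_eff = 0.9158/3.068 + 0.0842/0.9051 = 0.2985 + 0.093028 = 0.39153
R_eff = 1/U_eff = 2.5541 m²·K/W
Q = 140.8 × 29.64 / 2.5541 = 1634 W

1634 W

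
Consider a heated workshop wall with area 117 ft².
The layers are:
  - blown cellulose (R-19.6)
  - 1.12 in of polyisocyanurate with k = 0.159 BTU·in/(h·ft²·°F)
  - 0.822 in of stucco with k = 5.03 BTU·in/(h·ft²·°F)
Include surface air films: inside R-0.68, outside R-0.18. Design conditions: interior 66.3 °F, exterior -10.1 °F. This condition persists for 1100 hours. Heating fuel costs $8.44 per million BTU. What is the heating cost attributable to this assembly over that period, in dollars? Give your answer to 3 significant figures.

1.12/0.159 = 7.044
0.822/5.03 = 0.1634
R_total = 0.68 + 19.6 + 7.044 + 0.1634 + 0.18 = 27.67 ft²·°F·h/BTU
Q = 117 × (66.3 − (-10.1)) / 27.67 = 323.1 BTU/h
E = 323.1 × 1100 = 355400 BTU
Cost = 355400/10⁶ × 8.44 = $2.999

3.00 dollars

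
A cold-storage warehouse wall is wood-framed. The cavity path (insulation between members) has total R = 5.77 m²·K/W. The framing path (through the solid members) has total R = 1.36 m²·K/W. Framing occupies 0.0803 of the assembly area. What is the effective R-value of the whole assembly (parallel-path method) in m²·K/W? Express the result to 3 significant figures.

U_eff = 0.9197/5.77 + 0.0803/1.36 = 0.1594 + 0.05904 = 0.2184
R_eff = 1/U_eff = 4.578 m²·K/W

4.58 m²·K/W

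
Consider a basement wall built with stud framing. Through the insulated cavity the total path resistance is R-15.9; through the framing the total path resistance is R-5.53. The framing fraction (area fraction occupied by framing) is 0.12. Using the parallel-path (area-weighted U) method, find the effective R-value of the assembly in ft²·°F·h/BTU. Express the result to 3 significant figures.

U_eff = 0.88/15.9 + 0.12/5.53 = 0.05535 + 0.0217 = 0.07705
R_eff = 1/U_eff = 12.98 ft²·°F·h/BTU

13.0 ft²·°F·h/BTU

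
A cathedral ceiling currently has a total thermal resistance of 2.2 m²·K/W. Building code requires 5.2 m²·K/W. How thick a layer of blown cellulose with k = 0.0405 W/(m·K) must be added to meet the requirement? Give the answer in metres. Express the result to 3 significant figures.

ΔR = 5.2 − 2.2 = 3 m²·K/W
L = ΔR × k = 3 × 0.0405 = 0.1215 m

0.121 m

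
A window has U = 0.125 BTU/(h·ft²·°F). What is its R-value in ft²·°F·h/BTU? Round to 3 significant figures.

R = 1/U = 1/0.125 = 8

8.00 ft²·°F·h/BTU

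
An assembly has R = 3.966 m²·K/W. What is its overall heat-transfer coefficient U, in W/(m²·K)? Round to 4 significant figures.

U = 1/R = 1/3.966 = 0.25214

0.2521 W/(m²·K)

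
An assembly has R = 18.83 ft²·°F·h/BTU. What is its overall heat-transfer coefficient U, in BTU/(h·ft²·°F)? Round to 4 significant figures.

U = 1/R = 1/18.83 = 0.053107

0.05311 BTU/(h·ft²·°F)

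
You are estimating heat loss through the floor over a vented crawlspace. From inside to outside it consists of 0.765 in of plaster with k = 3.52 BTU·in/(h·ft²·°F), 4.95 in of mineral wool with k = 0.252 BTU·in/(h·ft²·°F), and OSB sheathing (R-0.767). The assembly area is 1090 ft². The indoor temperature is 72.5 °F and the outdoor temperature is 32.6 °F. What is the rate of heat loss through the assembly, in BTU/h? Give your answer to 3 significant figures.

2110 BTU/h

0.765/3.52 = 0.2173
4.95/0.252 = 19.64
R_total = 0.2173 + 19.64 + 0.767 = 20.63 ft²·°F·h/BTU
Q = A·ΔT/R = 1090 × (72.5 − 32.6) / 20.63 = 2108 BTU/h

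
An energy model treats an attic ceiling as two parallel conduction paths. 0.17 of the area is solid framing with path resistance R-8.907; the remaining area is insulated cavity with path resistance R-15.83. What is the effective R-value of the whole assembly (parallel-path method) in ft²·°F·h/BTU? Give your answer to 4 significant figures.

13.98 ft²·°F·h/BTU

U_eff = 0.83/15.83 + 0.17/8.907 = 0.052432 + 0.019086 = 0.071518
R_eff = 1/U_eff = 13.982 ft²·°F·h/BTU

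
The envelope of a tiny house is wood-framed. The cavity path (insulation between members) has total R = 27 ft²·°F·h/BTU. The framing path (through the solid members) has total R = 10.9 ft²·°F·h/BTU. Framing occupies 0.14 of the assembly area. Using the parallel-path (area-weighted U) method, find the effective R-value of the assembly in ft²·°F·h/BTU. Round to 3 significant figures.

U_eff = 0.86/27 + 0.14/10.9 = 0.03185 + 0.01284 = 0.0447
R_eff = 1/U_eff = 22.37 ft²·°F·h/BTU

22.4 ft²·°F·h/BTU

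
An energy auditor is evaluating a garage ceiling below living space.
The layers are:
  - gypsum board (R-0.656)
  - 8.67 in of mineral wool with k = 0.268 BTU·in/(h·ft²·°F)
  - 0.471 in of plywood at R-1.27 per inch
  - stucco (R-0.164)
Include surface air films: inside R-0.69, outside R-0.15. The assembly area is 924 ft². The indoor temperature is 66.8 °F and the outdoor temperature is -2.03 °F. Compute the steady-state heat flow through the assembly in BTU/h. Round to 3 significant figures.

1840 BTU/h

8.67/0.268 = 32.35
0.471 × 1.27 = 0.5982
R_total = 0.69 + 0.656 + 32.35 + 0.5982 + 0.164 + 0.15 = 34.61 ft²·°F·h/BTU
Q = A·ΔT/R = 924 × (66.8 − (-2.03)) / 34.61 = 1838 BTU/h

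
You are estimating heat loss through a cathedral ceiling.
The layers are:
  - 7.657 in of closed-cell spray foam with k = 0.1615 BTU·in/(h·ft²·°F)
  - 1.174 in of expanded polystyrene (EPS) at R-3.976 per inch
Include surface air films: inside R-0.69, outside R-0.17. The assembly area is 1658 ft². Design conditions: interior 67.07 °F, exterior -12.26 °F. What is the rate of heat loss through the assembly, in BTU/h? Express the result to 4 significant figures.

2485 BTU/h

7.657/0.1615 = 47.412
1.174 × 3.976 = 4.6678
R_total = 0.69 + 47.412 + 4.6678 + 0.17 = 52.94 ft²·°F·h/BTU
Q = A·ΔT/R = 1658 × (67.07 − (-12.26)) / 52.94 = 2484.5 BTU/h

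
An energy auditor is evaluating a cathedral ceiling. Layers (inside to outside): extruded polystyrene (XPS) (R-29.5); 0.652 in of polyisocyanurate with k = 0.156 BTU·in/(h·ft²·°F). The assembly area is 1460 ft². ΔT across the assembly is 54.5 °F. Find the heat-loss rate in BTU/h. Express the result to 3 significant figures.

2360 BTU/h

0.652/0.156 = 4.179
R_total = 29.5 + 4.179 = 33.68 ft²·°F·h/BTU
Q = A·ΔT/R = 1460 × 54.5 / 33.68 = 2363 BTU/h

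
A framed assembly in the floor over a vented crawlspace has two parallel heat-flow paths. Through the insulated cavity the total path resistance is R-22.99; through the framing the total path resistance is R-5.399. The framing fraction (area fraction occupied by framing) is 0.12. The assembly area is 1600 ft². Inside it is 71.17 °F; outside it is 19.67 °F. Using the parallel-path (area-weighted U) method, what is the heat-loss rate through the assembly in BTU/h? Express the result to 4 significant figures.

U_eff = 0.88/22.99 + 0.12/5.399 = 0.038278 + 0.022226 = 0.060504
R_eff = 1/U_eff = 16.528 ft²·°F·h/BTU
Q = 1600 × (71.17 − 19.67) / 16.528 = 4985.5 BTU/h

4986 BTU/h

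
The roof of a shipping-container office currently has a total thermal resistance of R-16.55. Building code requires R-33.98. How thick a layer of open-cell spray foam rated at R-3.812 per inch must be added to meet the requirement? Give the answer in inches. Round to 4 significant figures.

4.572 in

ΔR = 33.98 − 16.55 = 17.43 ft²·°F·h/BTU
L = ΔR / (R/in) = 17.43/3.812 = 4.5724 in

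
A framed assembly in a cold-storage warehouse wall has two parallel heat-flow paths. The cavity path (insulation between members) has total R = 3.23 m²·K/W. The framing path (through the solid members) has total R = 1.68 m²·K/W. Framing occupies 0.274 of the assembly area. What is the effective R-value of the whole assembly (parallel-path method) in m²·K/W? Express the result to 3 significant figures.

U_eff = 0.726/3.23 + 0.274/1.68 = 0.2248 + 0.1631 = 0.3879
R_eff = 1/U_eff = 2.578 m²·K/W

2.58 m²·K/W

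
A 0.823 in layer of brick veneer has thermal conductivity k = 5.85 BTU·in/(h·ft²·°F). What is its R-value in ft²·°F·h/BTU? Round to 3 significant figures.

R = L/k = 0.823/5.85 = 0.1407 ft²·°F·h/BTU

0.141 ft²·°F·h/BTU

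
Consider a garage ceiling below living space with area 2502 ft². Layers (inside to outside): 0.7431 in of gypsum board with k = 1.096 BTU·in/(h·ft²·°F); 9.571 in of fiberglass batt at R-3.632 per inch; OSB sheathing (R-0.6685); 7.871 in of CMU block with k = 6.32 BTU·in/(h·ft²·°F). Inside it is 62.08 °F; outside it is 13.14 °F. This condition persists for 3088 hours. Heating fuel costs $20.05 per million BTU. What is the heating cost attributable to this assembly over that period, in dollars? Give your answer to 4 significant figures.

0.7431/1.096 = 0.67801
9.571 × 3.632 = 34.762
7.871/6.32 = 1.2454
R_total = 0.67801 + 34.762 + 0.6685 + 1.2454 = 37.354 ft²·°F·h/BTU
Q = 2502 × (62.08 − 13.14) / 37.354 = 3278.1 BTU/h
E = 3278.1 × 3088 = 10123000 BTU
Cost = 10123000/10⁶ × 20.05 = $202.96

203.0 dollars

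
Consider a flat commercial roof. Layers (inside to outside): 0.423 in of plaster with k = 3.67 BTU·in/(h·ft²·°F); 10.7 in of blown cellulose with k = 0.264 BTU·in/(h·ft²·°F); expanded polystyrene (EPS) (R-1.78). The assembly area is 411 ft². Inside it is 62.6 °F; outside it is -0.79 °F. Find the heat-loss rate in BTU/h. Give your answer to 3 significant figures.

614 BTU/h

0.423/3.67 = 0.1153
10.7/0.264 = 40.53
R_total = 0.1153 + 40.53 + 1.78 = 42.43 ft²·°F·h/BTU
Q = A·ΔT/R = 411 × (62.6 − (-0.79)) / 42.43 = 614.1 BTU/h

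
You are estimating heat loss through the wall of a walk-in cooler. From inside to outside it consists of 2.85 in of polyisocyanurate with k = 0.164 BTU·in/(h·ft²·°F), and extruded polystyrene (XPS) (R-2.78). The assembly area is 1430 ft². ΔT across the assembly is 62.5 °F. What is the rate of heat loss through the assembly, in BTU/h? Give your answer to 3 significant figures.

4430 BTU/h

2.85/0.164 = 17.38
R_total = 17.38 + 2.78 = 20.16 ft²·°F·h/BTU
Q = A·ΔT/R = 1430 × 62.5 / 20.16 = 4434 BTU/h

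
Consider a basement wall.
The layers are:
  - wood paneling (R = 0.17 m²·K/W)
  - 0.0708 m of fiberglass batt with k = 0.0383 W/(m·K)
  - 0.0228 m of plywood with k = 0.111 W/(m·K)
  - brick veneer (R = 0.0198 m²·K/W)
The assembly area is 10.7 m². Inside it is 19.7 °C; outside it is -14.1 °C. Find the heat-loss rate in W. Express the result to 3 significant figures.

161 W

0.0708/0.0383 = 1.849
0.0228/0.111 = 0.2054
R_total = 0.17 + 1.849 + 0.2054 + 0.0198 = 2.244 m²·K/W
Q = A·ΔT/R = 10.7 × (19.7 − (-14.1)) / 2.244 = 161.2 W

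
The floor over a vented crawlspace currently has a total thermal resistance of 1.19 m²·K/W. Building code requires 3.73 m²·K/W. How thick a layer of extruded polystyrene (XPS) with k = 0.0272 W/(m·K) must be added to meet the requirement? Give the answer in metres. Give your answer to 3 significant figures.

ΔR = 3.73 − 1.19 = 2.54 m²·K/W
L = ΔR × k = 2.54 × 0.0272 = 0.06909 m

0.0691 m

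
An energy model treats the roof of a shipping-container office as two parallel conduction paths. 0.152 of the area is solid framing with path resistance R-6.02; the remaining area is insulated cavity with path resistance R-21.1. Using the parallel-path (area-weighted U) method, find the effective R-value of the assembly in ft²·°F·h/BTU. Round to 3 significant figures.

U_eff = 0.848/21.1 + 0.152/6.02 = 0.04019 + 0.02525 = 0.06544
R_eff = 1/U_eff = 15.28 ft²·°F·h/BTU

15.3 ft²·°F·h/BTU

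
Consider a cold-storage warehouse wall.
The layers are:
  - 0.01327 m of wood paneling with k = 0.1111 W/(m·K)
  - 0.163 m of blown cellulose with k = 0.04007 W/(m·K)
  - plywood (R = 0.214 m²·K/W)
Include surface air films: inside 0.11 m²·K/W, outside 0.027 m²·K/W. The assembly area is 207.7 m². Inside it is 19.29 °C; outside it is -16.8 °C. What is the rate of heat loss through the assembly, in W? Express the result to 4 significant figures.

1652 W

0.01327/0.1111 = 0.11944
0.163/0.04007 = 4.0679
R_total = 0.11 + 0.11944 + 4.0679 + 0.214 + 0.027 = 4.5383 m²·K/W
Q = A·ΔT/R = 207.7 × (19.29 − (-16.8)) / 4.5383 = 1651.7 W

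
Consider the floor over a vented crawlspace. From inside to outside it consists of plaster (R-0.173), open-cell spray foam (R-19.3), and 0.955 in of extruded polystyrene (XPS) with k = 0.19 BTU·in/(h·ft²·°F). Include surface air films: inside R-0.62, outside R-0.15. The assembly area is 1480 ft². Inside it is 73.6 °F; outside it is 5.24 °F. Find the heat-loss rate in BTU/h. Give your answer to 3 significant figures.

0.955/0.19 = 5.026
R_total = 0.62 + 0.173 + 19.3 + 5.026 + 0.15 = 25.27 ft²·°F·h/BTU
Q = A·ΔT/R = 1480 × (73.6 − 5.24) / 25.27 = 4004 BTU/h

4000 BTU/h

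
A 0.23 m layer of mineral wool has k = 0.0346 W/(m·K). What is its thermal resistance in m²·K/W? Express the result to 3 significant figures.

R = L/k = 0.23/0.0346 = 6.647 m²·K/W

6.65 m²·K/W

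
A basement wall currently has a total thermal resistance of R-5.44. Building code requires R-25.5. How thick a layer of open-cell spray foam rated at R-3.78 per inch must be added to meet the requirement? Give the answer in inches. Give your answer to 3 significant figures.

5.31 in

ΔR = 25.5 − 5.44 = 20.06 ft²·°F·h/BTU
L = ΔR / (R/in) = 20.06/3.78 = 5.307 in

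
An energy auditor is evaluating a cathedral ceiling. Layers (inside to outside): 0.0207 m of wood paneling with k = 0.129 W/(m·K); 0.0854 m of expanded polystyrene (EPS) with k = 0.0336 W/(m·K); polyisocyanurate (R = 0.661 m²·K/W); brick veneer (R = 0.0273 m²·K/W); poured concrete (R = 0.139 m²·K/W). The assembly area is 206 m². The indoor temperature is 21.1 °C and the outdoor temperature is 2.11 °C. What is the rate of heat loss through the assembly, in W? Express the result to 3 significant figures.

0.0207/0.129 = 0.1605
0.0854/0.0336 = 2.542
R_total = 0.1605 + 2.542 + 0.661 + 0.0273 + 0.139 = 3.529 m²·K/W
Q = A·ΔT/R = 206 × (21.1 − 2.11) / 3.529 = 1108 W

1110 W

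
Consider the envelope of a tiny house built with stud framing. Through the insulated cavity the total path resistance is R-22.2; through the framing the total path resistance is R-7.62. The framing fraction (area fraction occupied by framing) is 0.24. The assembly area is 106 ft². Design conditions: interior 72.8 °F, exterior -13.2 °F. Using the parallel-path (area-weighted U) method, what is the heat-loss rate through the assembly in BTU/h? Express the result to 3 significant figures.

599 BTU/h

U_eff = 0.76/22.2 + 0.24/7.62 = 0.03423 + 0.0315 = 0.06573
R_eff = 1/U_eff = 15.21 ft²·°F·h/BTU
Q = 106 × (72.8 − (-13.2)) / 15.21 = 599.2 BTU/h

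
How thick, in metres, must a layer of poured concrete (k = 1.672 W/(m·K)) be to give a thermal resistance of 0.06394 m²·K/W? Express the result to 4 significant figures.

0.1069 m

L = R·k = 0.06394 × 1.672 = 0.10691 m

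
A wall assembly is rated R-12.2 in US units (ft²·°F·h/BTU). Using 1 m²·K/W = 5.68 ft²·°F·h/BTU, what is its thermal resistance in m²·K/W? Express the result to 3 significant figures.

R_SI = 12.2/5.68 = 2.148

2.15 m²·K/W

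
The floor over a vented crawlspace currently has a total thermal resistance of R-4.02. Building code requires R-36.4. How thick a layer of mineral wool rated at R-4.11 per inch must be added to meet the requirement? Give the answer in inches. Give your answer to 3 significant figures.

ΔR = 36.4 − 4.02 = 32.38 ft²·°F·h/BTU
L = ΔR / (R/in) = 32.38/4.11 = 7.878 in

7.88 in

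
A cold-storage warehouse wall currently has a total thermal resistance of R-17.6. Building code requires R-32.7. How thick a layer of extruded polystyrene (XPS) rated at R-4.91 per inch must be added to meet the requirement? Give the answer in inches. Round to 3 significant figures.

3.08 in

ΔR = 32.7 − 17.6 = 15.1 ft²·°F·h/BTU
L = ΔR / (R/in) = 15.1/4.91 = 3.075 in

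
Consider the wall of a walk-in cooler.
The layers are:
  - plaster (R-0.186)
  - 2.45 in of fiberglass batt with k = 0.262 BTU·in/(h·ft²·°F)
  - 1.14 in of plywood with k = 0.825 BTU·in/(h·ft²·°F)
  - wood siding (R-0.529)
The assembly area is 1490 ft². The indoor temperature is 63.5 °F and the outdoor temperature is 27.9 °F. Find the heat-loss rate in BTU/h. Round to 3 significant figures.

2.45/0.262 = 9.351
1.14/0.825 = 1.382
R_total = 0.186 + 9.351 + 1.382 + 0.529 = 11.45 ft²·°F·h/BTU
Q = A·ΔT/R = 1490 × (63.5 − 27.9) / 11.45 = 4633 BTU/h

4630 BTU/h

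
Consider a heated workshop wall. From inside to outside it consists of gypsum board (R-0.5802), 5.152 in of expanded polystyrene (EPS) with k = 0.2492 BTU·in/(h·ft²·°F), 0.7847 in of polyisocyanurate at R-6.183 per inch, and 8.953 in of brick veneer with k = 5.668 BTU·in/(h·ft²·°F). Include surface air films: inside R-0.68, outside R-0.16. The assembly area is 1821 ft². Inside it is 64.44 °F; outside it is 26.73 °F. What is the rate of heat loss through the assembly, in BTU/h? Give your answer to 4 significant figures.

2407 BTU/h

5.152/0.2492 = 20.674
0.7847 × 6.183 = 4.8518
8.953/5.668 = 1.5796
R_total = 0.68 + 0.5802 + 20.674 + 4.8518 + 1.5796 + 0.16 = 28.526 ft²·°F·h/BTU
Q = A·ΔT/R = 1821 × (64.44 − 26.73) / 28.526 = 2407.3 BTU/h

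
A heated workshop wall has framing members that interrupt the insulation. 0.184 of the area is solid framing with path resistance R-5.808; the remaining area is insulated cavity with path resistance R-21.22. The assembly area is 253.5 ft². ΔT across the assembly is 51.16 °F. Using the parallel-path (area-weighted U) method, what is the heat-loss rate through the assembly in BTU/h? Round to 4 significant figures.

909.6 BTU/h

U_eff = 0.816/21.22 + 0.184/5.808 = 0.038454 + 0.03168 = 0.070135
R_eff = 1/U_eff = 14.258 ft²·°F·h/BTU
Q = 253.5 × 51.16 / 14.258 = 909.58 BTU/h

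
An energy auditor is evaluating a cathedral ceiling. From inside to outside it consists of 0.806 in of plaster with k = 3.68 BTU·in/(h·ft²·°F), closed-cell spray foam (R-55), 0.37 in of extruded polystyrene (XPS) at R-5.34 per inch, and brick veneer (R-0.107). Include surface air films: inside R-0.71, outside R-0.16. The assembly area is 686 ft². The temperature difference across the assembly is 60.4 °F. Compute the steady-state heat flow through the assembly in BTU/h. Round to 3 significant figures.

712 BTU/h

0.806/3.68 = 0.219
0.37 × 5.34 = 1.976
R_total = 0.71 + 0.219 + 55 + 1.976 + 0.107 + 0.16 = 58.17 ft²·°F·h/BTU
Q = A·ΔT/R = 686 × 60.4 / 58.17 = 712.3 BTU/h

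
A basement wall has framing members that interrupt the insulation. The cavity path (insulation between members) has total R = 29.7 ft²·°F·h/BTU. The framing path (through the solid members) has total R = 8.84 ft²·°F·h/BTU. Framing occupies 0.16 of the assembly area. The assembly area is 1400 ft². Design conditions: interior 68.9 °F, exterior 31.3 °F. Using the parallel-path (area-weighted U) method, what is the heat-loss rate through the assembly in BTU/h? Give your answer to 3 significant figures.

U_eff = 0.84/29.7 + 0.16/8.84 = 0.02828 + 0.0181 = 0.04638
R_eff = 1/U_eff = 21.56 ft²·°F·h/BTU
Q = 1400 × (68.9 − 31.3) / 21.56 = 2442 BTU/h

2440 BTU/h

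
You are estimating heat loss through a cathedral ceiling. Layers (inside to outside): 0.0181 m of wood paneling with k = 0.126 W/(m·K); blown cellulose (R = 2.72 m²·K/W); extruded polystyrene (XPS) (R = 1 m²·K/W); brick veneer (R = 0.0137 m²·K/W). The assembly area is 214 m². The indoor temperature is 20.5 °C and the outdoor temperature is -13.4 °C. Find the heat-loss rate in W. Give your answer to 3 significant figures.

0.0181/0.126 = 0.1437
R_total = 0.1437 + 2.72 + 1 + 0.0137 = 3.877 m²·K/W
Q = A·ΔT/R = 214 × (20.5 − (-13.4)) / 3.877 = 1871 W

1870 W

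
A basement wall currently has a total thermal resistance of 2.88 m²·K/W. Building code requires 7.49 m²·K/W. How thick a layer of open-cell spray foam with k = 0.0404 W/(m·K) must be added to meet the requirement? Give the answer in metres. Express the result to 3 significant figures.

0.186 m

ΔR = 7.49 − 2.88 = 4.61 m²·K/W
L = ΔR × k = 4.61 × 0.0404 = 0.1862 m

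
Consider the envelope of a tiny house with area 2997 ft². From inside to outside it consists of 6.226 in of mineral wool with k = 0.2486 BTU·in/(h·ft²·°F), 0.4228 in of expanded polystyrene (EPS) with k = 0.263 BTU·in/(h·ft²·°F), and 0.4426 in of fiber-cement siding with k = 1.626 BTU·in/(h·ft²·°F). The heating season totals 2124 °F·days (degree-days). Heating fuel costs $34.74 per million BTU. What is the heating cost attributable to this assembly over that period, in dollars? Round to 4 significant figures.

6.226/0.2486 = 25.044
0.4228/0.263 = 1.6076
0.4426/1.626 = 0.2722
R_total = 25.044 + 1.6076 + 0.2722 = 26.924 ft²·°F·h/BTU
E = A × HDD × 24 / R = 2997 × 2124 × 24 / 26.924 = 5674300 BTU
Cost = 5674300/10⁶ × 34.74 = $197.13

197.1 dollars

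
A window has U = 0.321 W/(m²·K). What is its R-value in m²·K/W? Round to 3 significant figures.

R = 1/U = 1/0.321 = 3.115

3.12 m²·K/W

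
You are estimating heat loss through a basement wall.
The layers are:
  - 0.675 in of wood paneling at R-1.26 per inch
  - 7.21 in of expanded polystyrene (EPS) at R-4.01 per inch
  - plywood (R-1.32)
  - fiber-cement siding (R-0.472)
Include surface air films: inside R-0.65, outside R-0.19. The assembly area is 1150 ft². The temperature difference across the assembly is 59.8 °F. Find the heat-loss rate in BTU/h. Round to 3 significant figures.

2120 BTU/h

0.675 × 1.26 = 0.8505
7.21 × 4.01 = 28.91
R_total = 0.65 + 0.8505 + 28.91 + 1.32 + 0.472 + 0.19 = 32.39 ft²·°F·h/BTU
Q = A·ΔT/R = 1150 × 59.8 / 32.39 = 2123 BTU/h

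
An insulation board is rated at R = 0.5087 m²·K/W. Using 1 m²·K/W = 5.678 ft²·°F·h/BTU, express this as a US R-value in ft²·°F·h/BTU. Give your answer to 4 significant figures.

2.888 ft²·°F·h/BTU

R_US = 0.5087 × 5.678 = 2.8884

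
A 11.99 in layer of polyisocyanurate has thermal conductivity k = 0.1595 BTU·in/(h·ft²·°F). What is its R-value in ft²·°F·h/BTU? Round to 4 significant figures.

75.17 ft²·°F·h/BTU

R = L/k = 11.99/0.1595 = 75.172 ft²·°F·h/BTU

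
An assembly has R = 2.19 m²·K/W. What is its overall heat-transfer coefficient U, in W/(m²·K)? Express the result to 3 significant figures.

U = 1/R = 1/2.19 = 0.4566

0.457 W/(m²·K)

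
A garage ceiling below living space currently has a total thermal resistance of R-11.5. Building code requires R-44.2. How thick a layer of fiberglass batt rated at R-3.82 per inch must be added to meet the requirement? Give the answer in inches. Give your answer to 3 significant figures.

ΔR = 44.2 − 11.5 = 32.7 ft²·°F·h/BTU
L = ΔR / (R/in) = 32.7/3.82 = 8.56 in

8.56 in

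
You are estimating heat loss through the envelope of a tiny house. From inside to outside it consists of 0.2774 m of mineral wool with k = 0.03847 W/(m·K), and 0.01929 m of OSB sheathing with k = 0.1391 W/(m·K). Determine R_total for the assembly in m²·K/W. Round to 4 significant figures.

0.2774/0.03847 = 7.2108
0.01929/0.1391 = 0.13868
R_total = 7.2108 + 0.13868 = 7.3495 m²·K/W

7.349 m²·K/W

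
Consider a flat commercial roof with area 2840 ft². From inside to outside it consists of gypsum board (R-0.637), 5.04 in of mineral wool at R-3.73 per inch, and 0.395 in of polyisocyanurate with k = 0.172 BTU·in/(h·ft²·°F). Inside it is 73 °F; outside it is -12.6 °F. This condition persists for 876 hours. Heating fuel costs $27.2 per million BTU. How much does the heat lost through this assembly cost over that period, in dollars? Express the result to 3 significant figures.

5.04 × 3.73 = 18.8
0.395/0.172 = 2.297
R_total = 0.637 + 18.8 + 2.297 = 21.73 ft²·°F·h/BTU
Q = 2840 × (73 − (-12.6)) / 21.73 = 11190 BTU/h
E = 11190 × 876 = 9799000 BTU
Cost = 9799000/10⁶ × 27.2 = $266.5

267 dollars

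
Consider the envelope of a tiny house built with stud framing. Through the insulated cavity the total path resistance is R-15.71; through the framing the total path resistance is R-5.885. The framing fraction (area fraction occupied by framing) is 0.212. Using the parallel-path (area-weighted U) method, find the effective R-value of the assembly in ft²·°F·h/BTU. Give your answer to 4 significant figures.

11.60 ft²·°F·h/BTU

U_eff = 0.788/15.71 + 0.212/5.885 = 0.050159 + 0.036024 = 0.086183
R_eff = 1/U_eff = 11.603 ft²·°F·h/BTU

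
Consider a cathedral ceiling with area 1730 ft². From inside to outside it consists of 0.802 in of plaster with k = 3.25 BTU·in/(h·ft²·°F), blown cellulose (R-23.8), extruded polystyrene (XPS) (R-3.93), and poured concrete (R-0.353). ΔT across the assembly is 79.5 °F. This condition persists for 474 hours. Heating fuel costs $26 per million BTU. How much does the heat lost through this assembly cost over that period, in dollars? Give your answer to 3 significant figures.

0.802/3.25 = 0.2468
R_total = 0.2468 + 23.8 + 3.93 + 0.353 = 28.33 ft²·°F·h/BTU
Q = 1730 × 79.5 / 28.33 = 4855 BTU/h
E = 4855 × 474 = 2301000 BTU
Cost = 2301000/10⁶ × 26 = $59.83

59.8 dollars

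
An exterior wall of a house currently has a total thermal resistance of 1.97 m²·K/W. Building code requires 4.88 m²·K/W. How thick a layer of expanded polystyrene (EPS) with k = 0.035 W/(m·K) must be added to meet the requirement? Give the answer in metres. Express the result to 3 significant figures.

ΔR = 4.88 − 1.97 = 2.91 m²·K/W
L = ΔR × k = 2.91 × 0.035 = 0.1019 m

0.102 m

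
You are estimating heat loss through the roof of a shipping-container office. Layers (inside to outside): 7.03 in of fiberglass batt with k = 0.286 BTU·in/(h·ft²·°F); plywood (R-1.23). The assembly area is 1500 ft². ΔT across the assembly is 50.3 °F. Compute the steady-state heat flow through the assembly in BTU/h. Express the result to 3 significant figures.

7.03/0.286 = 24.58
R_total = 24.58 + 1.23 = 25.81 ft²·°F·h/BTU
Q = A·ΔT/R = 1500 × 50.3 / 25.81 = 2923 BTU/h

2920 BTU/h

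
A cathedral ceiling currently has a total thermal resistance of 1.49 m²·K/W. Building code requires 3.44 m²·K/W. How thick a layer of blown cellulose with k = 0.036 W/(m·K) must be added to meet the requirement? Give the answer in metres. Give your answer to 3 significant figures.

ΔR = 3.44 − 1.49 = 1.95 m²·K/W
L = ΔR × k = 1.95 × 0.036 = 0.0702 m

0.0702 m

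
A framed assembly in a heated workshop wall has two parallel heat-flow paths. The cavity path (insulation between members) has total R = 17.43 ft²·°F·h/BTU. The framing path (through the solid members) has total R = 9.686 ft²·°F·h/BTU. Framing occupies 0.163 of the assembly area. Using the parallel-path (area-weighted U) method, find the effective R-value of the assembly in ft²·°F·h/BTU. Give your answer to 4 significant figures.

U_eff = 0.837/17.43 + 0.163/9.686 = 0.048021 + 0.016828 = 0.064849
R_eff = 1/U_eff = 15.42 ft²·°F·h/BTU

15.42 ft²·°F·h/BTU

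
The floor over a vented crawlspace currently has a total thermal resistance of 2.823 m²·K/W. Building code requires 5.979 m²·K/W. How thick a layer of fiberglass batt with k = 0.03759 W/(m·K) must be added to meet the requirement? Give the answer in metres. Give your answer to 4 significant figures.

0.1186 m

ΔR = 5.979 − 2.823 = 3.156 m²·K/W
L = ΔR × k = 3.156 × 0.03759 = 0.11863 m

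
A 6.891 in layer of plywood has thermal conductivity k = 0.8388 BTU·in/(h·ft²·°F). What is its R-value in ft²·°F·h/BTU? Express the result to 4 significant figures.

R = L/k = 6.891/0.8388 = 8.2153 ft²·°F·h/BTU

8.215 ft²·°F·h/BTU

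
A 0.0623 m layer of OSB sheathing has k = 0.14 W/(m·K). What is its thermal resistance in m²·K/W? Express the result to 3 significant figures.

R = L/k = 0.0623/0.14 = 0.445 m²·K/W

0.445 m²·K/W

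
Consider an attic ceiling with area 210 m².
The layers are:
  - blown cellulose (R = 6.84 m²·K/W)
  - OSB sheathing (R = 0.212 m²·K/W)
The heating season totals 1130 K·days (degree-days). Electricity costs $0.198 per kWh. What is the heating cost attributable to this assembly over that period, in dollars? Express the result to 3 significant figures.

R_total = 6.84 + 0.212 = 7.052 m²·K/W
E = A × HDD × 24 / R / 1000 = 210 × 1130 × 24 / 7.052 / 1000 = 807.6 kWh
Cost = 807.6 × 0.198 = $159.9

160 dollars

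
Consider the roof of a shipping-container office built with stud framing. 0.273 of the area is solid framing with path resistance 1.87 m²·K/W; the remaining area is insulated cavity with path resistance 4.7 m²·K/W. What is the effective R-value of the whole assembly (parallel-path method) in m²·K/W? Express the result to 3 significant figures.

U_eff = 0.727/4.7 + 0.273/1.87 = 0.1547 + 0.146 = 0.3007
R_eff = 1/U_eff = 3.326 m²·K/W

3.33 m²·K/W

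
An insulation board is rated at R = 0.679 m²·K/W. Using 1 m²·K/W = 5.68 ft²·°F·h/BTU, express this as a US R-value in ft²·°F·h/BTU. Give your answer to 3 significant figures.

3.86 ft²·°F·h/BTU

R_US = 0.679 × 5.68 = 3.857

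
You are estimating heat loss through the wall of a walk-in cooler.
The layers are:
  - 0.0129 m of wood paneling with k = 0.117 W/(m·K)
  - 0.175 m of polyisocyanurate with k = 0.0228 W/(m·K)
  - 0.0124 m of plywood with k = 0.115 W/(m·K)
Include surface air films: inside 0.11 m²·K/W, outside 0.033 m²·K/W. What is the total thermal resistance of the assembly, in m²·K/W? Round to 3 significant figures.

0.0129/0.117 = 0.1103
0.175/0.0228 = 7.675
0.0124/0.115 = 0.1078
R_total = 0.11 + 0.1103 + 7.675 + 0.1078 + 0.033 = 8.037 m²·K/W

8.04 m²·K/W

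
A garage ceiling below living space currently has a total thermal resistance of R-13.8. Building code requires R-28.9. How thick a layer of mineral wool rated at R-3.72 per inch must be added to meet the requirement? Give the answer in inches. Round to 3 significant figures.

ΔR = 28.9 − 13.8 = 15.1 ft²·°F·h/BTU
L = ΔR / (R/in) = 15.1/3.72 = 4.059 in

4.06 in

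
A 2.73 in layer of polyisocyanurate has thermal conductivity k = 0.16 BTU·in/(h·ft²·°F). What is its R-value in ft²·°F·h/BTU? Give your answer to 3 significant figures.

17.1 ft²·°F·h/BTU

R = L/k = 2.73/0.16 = 17.06 ft²·°F·h/BTU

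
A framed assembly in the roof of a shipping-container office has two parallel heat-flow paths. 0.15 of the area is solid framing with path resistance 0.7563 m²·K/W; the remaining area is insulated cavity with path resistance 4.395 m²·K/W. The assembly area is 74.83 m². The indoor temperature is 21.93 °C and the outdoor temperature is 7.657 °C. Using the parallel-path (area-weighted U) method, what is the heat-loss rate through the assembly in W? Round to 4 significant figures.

U_eff = 0.85/4.395 + 0.15/0.7563 = 0.1934 + 0.19833 = 0.39174
R_eff = 1/U_eff = 2.5527 m²·K/W
Q = 74.83 × (21.93 − 7.657) / 2.5527 = 418.39 W

418.4 W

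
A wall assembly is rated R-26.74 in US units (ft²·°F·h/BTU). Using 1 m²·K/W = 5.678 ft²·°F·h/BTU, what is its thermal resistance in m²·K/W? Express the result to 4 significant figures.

4.709 m²·K/W

R_SI = 26.74/5.678 = 4.7094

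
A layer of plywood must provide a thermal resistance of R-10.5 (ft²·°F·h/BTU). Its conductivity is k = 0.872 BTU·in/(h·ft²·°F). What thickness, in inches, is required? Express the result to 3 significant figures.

9.16 in

L = R × k = 10.5 × 0.872 = 9.156 in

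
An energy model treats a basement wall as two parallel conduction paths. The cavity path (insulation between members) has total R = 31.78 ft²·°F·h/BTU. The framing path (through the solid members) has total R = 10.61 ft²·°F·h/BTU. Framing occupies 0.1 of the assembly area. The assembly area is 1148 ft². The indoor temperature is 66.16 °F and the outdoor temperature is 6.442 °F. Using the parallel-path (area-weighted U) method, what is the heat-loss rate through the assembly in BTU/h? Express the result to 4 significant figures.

U_eff = 0.9/31.78 + 0.1/10.61 = 0.02832 + 0.0094251 = 0.037745
R_eff = 1/U_eff = 26.494 ft²·°F·h/BTU
Q = 1148 × (66.16 − 6.442) / 26.494 = 2587.6 BTU/h

2588 BTU/h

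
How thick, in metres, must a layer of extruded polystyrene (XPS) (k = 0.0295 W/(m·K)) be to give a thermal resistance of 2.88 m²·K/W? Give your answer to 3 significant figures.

0.0850 m

L = R·k = 2.88 × 0.0295 = 0.08496 m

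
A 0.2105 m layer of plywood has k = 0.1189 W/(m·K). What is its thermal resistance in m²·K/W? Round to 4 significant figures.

1.770 m²·K/W

R = L/k = 0.2105/0.1189 = 1.7704 m²·K/W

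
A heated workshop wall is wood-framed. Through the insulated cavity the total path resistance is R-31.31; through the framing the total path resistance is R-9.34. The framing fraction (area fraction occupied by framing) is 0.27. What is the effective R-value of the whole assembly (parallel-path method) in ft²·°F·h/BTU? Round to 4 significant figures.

U_eff = 0.73/31.31 + 0.27/9.34 = 0.023315 + 0.028908 = 0.052223
R_eff = 1/U_eff = 19.149 ft²·°F·h/BTU

19.15 ft²·°F·h/BTU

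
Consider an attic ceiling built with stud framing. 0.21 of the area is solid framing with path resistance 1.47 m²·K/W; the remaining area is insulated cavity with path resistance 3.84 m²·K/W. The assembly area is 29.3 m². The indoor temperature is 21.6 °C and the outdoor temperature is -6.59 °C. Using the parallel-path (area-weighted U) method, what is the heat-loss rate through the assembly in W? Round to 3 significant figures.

U_eff = 0.79/3.84 + 0.21/1.47 = 0.2057 + 0.1429 = 0.3486
R_eff = 1/U_eff = 2.869 m²·K/W
Q = 29.3 × (21.6 − (-6.59)) / 2.869 = 287.9 W

288 W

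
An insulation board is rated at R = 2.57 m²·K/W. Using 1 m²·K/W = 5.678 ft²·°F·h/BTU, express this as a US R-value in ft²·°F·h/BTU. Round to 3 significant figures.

R_US = 2.57 × 5.678 = 14.59

14.6 ft²·°F·h/BTU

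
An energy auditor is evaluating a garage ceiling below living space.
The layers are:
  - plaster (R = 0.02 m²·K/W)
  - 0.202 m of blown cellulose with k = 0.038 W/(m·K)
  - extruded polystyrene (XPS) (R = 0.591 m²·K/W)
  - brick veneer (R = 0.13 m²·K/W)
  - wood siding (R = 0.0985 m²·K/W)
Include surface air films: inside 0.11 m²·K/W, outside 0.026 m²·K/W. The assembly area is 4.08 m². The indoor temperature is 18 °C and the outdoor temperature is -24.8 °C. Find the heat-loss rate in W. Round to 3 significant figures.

0.202/0.038 = 5.316
R_total = 0.11 + 0.02 + 5.316 + 0.591 + 0.13 + 0.0985 + 0.026 = 6.291 m²·K/W
Q = A·ΔT/R = 4.08 × (18 − (-24.8)) / 6.291 = 27.76 W

27.8 W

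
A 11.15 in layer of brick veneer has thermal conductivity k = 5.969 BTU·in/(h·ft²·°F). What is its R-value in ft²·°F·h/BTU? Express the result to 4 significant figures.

1.868 ft²·°F·h/BTU

R = L/k = 11.15/5.969 = 1.868 ft²·°F·h/BTU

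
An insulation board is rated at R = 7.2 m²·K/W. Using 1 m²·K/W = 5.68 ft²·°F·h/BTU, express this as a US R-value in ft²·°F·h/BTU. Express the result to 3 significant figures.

40.9 ft²·°F·h/BTU

R_US = 7.2 × 5.68 = 40.9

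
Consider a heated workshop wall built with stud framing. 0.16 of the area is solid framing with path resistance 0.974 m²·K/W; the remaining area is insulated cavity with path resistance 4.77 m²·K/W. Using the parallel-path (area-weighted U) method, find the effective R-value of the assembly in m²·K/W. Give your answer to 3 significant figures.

U_eff = 0.84/4.77 + 0.16/0.974 = 0.1761 + 0.1643 = 0.3404
R_eff = 1/U_eff = 2.938 m²·K/W

2.94 m²·K/W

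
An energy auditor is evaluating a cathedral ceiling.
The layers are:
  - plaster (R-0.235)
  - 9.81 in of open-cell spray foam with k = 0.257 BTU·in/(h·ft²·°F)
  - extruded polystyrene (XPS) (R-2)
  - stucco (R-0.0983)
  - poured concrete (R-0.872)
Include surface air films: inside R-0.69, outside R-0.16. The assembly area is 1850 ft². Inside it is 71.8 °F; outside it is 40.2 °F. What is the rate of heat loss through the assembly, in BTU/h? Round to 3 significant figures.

9.81/0.257 = 38.17
R_total = 0.69 + 0.235 + 38.17 + 2 + 0.0983 + 0.872 + 0.16 = 42.23 ft²·°F·h/BTU
Q = A·ΔT/R = 1850 × (71.8 − 40.2) / 42.23 = 1384 BTU/h

1380 BTU/h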